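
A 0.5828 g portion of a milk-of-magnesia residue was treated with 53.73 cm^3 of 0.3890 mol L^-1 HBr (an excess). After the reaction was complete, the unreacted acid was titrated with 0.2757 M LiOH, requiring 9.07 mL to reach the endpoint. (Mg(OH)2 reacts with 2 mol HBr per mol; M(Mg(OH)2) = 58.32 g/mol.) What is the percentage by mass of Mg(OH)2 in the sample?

92.1%

Total n(HBr) added = 0.3890 x 0.05373 = 0.02090 mol.
n(LiOH) used = 0.2757 x 0.009070 = 0.002501 mol, which equals the excess n(HBr).
So n(HBr) consumed by the sample = 0.02090 - 0.002501 = 0.01840 mol.
n(Mg(OH)2) = 0.01840 / 2 = 0.009200 mol.
mass Mg(OH)2 = 0.009200 x 58.32 = 0.5366 g, so %Mg(OH)2 = 0.5366/0.5828 x 100 = 92.1%.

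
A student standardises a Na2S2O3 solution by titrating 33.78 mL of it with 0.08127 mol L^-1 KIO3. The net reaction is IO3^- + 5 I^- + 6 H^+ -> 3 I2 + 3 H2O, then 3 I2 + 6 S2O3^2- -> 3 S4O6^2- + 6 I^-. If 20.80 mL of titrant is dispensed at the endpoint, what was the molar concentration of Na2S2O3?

n(KIO3) = 0.08127 x 0.02080 = 0.001690 mol.
From the balanced equation, 1 mol KIO3 reacts with 6 mol Na2S2O3, so n(Na2S2O3) = 0.001690 x 6/1 = 0.01014 mol.
[Na2S2O3] = 0.01014 / 0.03378 L = 0.300 M.

0.300 M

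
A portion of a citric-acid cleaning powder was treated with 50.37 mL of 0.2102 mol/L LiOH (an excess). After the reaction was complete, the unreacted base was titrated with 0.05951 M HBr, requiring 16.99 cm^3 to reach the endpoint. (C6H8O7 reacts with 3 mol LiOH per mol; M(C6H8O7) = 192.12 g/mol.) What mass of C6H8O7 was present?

Total n(LiOH) added = 0.2102 x 0.05037 = 0.01059 mol.
n(HBr) used = 0.05951 x 0.01699 = 0.001011 mol, which equals the excess n(LiOH).
So n(LiOH) consumed by the sample = 0.01059 - 0.001011 = 0.009577 mol.
n(C6H8O7) = 0.009577 / 3 = 0.003192 mol.
mass = 0.003192 mol x 192.12 g/mol = 0.613 g.

0.613 g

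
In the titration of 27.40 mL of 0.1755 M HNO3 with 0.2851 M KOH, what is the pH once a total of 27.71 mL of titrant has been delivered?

12.75

n(acid) = 0.1755 x 0.02740 = 0.004809 mol; n(KOH) added = 0.2851 x 0.02771 = 0.007900 mol.
Base is in excess by 0.007900 - 0.004809 = 0.003091 mol in a total volume of 0.05511 L.
[OH^-] = 0.003091/0.05511 = 0.05610 M, so pOH = 1.25 and pH = 14.00 - 1.25 = 12.75.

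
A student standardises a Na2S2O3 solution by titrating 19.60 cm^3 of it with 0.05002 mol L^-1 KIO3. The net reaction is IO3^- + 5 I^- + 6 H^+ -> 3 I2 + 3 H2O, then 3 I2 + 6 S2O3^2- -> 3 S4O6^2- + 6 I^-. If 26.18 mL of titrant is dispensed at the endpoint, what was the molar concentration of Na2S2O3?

0.401 M

n(KIO3) = 0.05002 x 0.02618 = 0.001310 mol.
From the balanced equation, 1 mol KIO3 reacts with 6 mol Na2S2O3, so n(Na2S2O3) = 0.001310 x 6/1 = 0.007857 mol.
[Na2S2O3] = 0.007857 / 0.01960 L = 0.401 M.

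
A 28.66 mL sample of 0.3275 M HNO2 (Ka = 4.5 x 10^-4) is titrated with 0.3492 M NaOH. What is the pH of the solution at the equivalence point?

n(HNO2) = 0.3275 x 0.02866 = 0.009386 mol; V(NaOH) at equivalence = 0.009386/0.3492 = 0.02688 L.
At equivalence all the acid is converted to NO2-; total volume = 0.02866 + 0.02688 = 0.05554 L, so [NO2-] = 0.009386/0.05554 = 0.1690 M.
Kb = Kw/Ka = 1.0e-14 / 4.5 x 10^-4 = 2.22e-11.
[OH^-] = sqrt(Kb x [NO2-]) = sqrt(2.22e-11 x 0.1690) = 1.94e-6 M.
pOH = 5.71, so pH = 14.00 - 5.71 = 8.29.

8.29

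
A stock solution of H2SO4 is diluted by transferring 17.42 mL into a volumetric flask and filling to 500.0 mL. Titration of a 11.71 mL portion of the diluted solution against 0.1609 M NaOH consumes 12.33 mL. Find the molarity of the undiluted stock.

2.43 M

n(NaOH) = 0.1609 x 0.01233 = 0.001984 mol.
n(H2SO4) in the aliquot = 0.001984 x 1/2 = 0.0009919 mol.
[diluted H2SO4] = 0.0009919 / 0.01171 = 0.08471 M.
Dilution factor = 500.0/17.42 = 28.70, so [stock] = 0.08471 x 28.70 = 2.43 M.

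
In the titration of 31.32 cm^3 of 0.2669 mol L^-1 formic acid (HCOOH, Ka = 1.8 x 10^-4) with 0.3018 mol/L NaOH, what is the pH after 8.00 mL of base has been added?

3.35

Initial n(HCOOH) = 0.2669 x 0.03132 = 0.008359 mol.
n(NaOH) added = 0.3018 x 0.008000 = 0.002414 mol, converting that many moles of HCOOH to HCOO-.
Remaining n(HCOOH) = 0.005945 mol; n(HCOO-) = 0.002414 mol.
By Henderson-Hasselbalch, pH = pKa + log([A^-]/[HA]) = 3.74 + log(0.002414/0.005945) = 3.74 + (-0.39) = 3.35.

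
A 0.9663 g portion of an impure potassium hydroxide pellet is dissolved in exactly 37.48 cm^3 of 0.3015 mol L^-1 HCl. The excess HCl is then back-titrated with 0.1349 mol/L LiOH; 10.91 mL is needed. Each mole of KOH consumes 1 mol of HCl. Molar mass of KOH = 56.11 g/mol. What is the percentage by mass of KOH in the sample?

57.1%

Total n(HCl) added = 0.3015 x 0.03748 = 0.01130 mol.
n(LiOH) used = 0.1349 x 0.01091 = 0.001472 mol, which equals the excess n(HCl).
So n(HCl) consumed by the sample = 0.01130 - 0.001472 = 0.009828 mol.
n(KOH) = 0.009828 / 1 = 0.009828 mol.
mass KOH = 0.009828 x 56.11 = 0.5515 g, so %KOH = 0.5515/0.9663 x 100 = 57.1%.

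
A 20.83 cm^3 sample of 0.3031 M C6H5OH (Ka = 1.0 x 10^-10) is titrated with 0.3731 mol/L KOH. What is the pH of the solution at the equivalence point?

11.61

n(C6H5OH) = 0.3031 x 0.02083 = 0.006314 mol; V(KOH) at equivalence = 0.006314/0.3731 = 0.01692 L.
At equivalence all the acid is converted to C6H5O-; total volume = 0.02083 + 0.01692 = 0.03775 L, so [C6H5O-] = 0.006314/0.03775 = 0.1672 M.
Kb = Kw/Ka = 1.0e-14 / 1.0 x 10^-10 = 0.000100.
[OH^-] = sqrt(Kb x [C6H5O-]) = sqrt(0.000100 x 0.1672) = 0.00409 M.
pOH = 2.39, so pH = 14.00 - 2.39 = 11.61.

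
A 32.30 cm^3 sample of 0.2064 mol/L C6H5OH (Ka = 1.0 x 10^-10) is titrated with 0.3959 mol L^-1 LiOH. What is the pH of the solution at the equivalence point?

11.57

n(C6H5OH) = 0.2064 x 0.03230 = 0.006667 mol; V(LiOH) at equivalence = 0.006667/0.3959 = 0.01684 L.
At equivalence all the acid is converted to C6H5O-; total volume = 0.03230 + 0.01684 = 0.04914 L, so [C6H5O-] = 0.006667/0.04914 = 0.1357 M.
Kb = Kw/Ka = 1.0e-14 / 1.0 x 10^-10 = 0.000100.
[OH^-] = sqrt(Kb x [C6H5O-]) = sqrt(0.000100 x 0.1357) = 0.00368 M.
pOH = 2.43, so pH = 14.00 - 2.43 = 11.57.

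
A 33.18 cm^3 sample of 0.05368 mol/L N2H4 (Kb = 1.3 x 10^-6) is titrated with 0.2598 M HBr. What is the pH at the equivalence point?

4.73

n(N2H4) = 0.05368 x 0.03318 = 0.001781 mol; V(HBr) at equivalence = 0.001781/0.2598 = 0.006856 L.
At equivalence the base is fully converted to N2H5+; total volume = 0.04004 L, so [N2H5+] = 0.001781/0.04004 = 0.04449 M.
Ka(N2H5+) = Kw/Kb = 1.0e-14 / 1.3 x 10^-6 = 7.69e-9.
[H^+] = sqrt(Ka x [N2H5+]) = sqrt(7.69e-9 x 0.04449) = 1.85e-5 M.
pH = -log(1.85e-5) = 4.73.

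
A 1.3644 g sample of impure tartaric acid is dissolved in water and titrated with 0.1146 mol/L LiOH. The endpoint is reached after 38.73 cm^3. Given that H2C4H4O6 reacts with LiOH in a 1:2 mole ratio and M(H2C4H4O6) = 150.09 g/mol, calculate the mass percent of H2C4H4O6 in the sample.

n(LiOH) = 0.1146 x 0.03873 = 0.004438 mol.
n(H2C4H4O6) = 0.004438 / 2 = 0.002219 mol.
mass of H2C4H4O6 = 0.002219 x 150.09 = 0.3331 g.
% purity = 0.3331 / 1.3644 x 100 = 24.4%.

24.4%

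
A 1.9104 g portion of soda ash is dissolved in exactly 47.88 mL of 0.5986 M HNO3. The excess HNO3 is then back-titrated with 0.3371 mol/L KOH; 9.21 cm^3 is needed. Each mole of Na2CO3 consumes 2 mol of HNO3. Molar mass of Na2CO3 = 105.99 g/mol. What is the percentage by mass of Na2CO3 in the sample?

70.9%

Total n(HNO3) added = 0.5986 x 0.04788 = 0.02866 mol.
n(KOH) used = 0.3371 x 0.009210 = 0.003105 mol, which equals the excess n(HNO3).
So n(HNO3) consumed by the sample = 0.02866 - 0.003105 = 0.02556 mol.
n(Na2CO3) = 0.02556 / 2 = 0.01278 mol.
mass Na2CO3 = 0.01278 x 105.99 = 1.354 g, so %Na2CO3 = 1.354/1.9104 x 100 = 70.9%.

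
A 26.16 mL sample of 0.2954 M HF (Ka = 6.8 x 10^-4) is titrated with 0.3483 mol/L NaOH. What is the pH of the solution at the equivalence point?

n(HF) = 0.2954 x 0.02616 = 0.007728 mol; V(NaOH) at equivalence = 0.007728/0.3483 = 0.02219 L.
At equivalence all the acid is converted to F-; total volume = 0.02616 + 0.02219 = 0.04835 L, so [F-] = 0.007728/0.04835 = 0.1598 M.
Kb = Kw/Ka = 1.0e-14 / 6.8 x 10^-4 = 1.47e-11.
[OH^-] = sqrt(Kb x [F-]) = sqrt(1.47e-11 x 0.1598) = 1.53e-6 M.
pOH = 5.81, so pH = 14.00 - 5.81 = 8.19.

8.19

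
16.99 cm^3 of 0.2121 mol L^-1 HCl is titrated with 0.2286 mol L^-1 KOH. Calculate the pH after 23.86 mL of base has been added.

12.66

n(acid) = 0.2121 x 0.01699 = 0.003604 mol; n(KOH) added = 0.2286 x 0.02386 = 0.005454 mol.
Base is in excess by 0.005454 - 0.003604 = 0.001851 mol in a total volume of 0.04085 L.
[OH^-] = 0.001851/0.04085 = 0.04531 M, so pOH = 1.34 and pH = 14.00 - 1.34 = 12.66.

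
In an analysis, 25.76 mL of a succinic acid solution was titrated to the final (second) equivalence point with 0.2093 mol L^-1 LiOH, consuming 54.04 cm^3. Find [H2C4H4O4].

0.220 M

n(LiOH) = 0.2093 x 0.05404 = 0.01131 mol.
At the final (second) equivalence point, 2 mol OH^- react per mol H2C4H4O4, so n(H2C4H4O4) = 0.01131 / 2 = 0.005655 mol.
[H2C4H4O4] = 0.005655 / 0.02576 L = 0.220 M.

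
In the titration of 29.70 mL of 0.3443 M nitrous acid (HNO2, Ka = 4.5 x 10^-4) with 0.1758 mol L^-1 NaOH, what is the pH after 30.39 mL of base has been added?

Initial n(HNO2) = 0.3443 x 0.02970 = 0.01023 mol.
n(NaOH) added = 0.1758 x 0.03039 = 0.005343 mol, converting that many moles of HNO2 to NO2-.
Remaining n(HNO2) = 0.004883 mol; n(NO2-) = 0.005343 mol.
By Henderson-Hasselbalch, pH = pKa + log([A^-]/[HA]) = 3.35 + log(0.005343/0.004883) = 3.35 + (+0.04) = 3.39.

3.39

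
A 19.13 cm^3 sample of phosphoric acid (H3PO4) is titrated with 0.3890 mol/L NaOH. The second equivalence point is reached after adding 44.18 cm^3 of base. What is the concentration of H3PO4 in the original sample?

0.449 M

n(NaOH) = 0.3890 x 0.04418 = 0.01719 mol.
At the second equivalence point, 2 mol OH^- react per mol H3PO4, so n(H3PO4) = 0.01719 / 2 = 0.008593 mol.
[H3PO4] = 0.008593 / 0.01913 L = 0.449 M.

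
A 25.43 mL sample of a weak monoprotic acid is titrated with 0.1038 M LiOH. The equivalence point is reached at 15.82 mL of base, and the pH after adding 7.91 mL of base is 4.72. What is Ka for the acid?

1.9 x 10^-5

7.91 mL is half of the equivalence volume, so this is the half-equivalence point where [HA] = [A^-].
At half-equivalence pH = pKa, so pKa = 4.72.
Ka = 10^(-4.72) = 1.9 x 10^-5.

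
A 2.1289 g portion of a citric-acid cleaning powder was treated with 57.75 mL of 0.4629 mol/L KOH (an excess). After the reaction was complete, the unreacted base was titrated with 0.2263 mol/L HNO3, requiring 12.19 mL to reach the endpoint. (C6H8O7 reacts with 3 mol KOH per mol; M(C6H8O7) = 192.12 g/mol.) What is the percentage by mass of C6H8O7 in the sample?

72.1%

Total n(KOH) added = 0.4629 x 0.05775 = 0.02673 mol.
n(HNO3) used = 0.2263 x 0.01219 = 0.002759 mol, which equals the excess n(KOH).
So n(KOH) consumed by the sample = 0.02673 - 0.002759 = 0.02397 mol.
n(C6H8O7) = 0.02397 / 3 = 0.007991 mol.
mass C6H8O7 = 0.007991 x 192.12 = 1.535 g, so %C6H8O7 = 1.535/2.1289 x 100 = 72.1%.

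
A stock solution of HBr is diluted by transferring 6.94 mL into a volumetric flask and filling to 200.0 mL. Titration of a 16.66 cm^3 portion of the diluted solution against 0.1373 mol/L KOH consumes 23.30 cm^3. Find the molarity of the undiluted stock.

5.53 M

n(KOH) = 0.1373 x 0.02330 = 0.003199 mol.
n(HBr) in the aliquot = 0.003199 mol.
[diluted HBr] = 0.003199 / 0.01666 = 0.1920 M.
Dilution factor = 200.0/6.940 = 28.82, so [stock] = 0.1920 x 28.82 = 5.53 M.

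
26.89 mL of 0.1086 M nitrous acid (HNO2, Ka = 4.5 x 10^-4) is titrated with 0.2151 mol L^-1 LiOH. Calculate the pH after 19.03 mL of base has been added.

n(acid) = 0.1086 x 0.02689 = 0.002920 mol; n(LiOH) added = 0.2151 x 0.01903 = 0.004093 mol.
Base is in excess by 0.004093 - 0.002920 = 0.001173 mol in a total volume of 0.04592 L.
[OH^-] = 0.001173/0.04592 = 0.02555 M, so pOH = 1.59 and pH = 14.00 - 1.59 = 12.41.

12.41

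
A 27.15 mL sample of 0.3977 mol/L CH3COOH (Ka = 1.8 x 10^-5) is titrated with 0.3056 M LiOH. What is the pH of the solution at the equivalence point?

n(CH3COOH) = 0.3977 x 0.02715 = 0.01080 mol; V(LiOH) at equivalence = 0.01080/0.3056 = 0.03533 L.
At equivalence all the acid is converted to CH3COO-; total volume = 0.02715 + 0.03533 = 0.06248 L, so [CH3COO-] = 0.01080/0.06248 = 0.1728 M.
Kb = Kw/Ka = 1.0e-14 / 1.8 x 10^-5 = 5.56e-10.
[OH^-] = sqrt(Kb x [CH3COO-]) = sqrt(5.56e-10 x 0.1728) = 9.80e-6 M.
pOH = 5.01, so pH = 14.00 - 5.01 = 8.99.

8.99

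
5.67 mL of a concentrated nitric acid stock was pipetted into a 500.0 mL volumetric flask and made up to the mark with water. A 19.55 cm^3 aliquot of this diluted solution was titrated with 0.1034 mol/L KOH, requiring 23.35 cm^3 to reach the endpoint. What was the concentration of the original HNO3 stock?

n(KOH) = 0.1034 x 0.02335 = 0.002414 mol.
n(HNO3) in the aliquot = 0.002414 mol.
[diluted HNO3] = 0.002414 / 0.01955 = 0.1235 M.
Dilution factor = 500.0/5.670 = 88.18, so [stock] = 0.1235 x 88.18 = 10.9 M.

10.9 M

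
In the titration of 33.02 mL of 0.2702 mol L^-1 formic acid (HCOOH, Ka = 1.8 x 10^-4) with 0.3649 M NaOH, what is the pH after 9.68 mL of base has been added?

3.56

Initial n(HCOOH) = 0.2702 x 0.03302 = 0.008922 mol.
n(NaOH) added = 0.3649 x 0.009680 = 0.003532 mol, converting that many moles of HCOOH to HCOO-.
Remaining n(HCOOH) = 0.005390 mol; n(HCOO-) = 0.003532 mol.
By Henderson-Hasselbalch, pH = pKa + log([A^-]/[HA]) = 3.74 + log(0.003532/0.005390) = 3.74 + (-0.18) = 3.56.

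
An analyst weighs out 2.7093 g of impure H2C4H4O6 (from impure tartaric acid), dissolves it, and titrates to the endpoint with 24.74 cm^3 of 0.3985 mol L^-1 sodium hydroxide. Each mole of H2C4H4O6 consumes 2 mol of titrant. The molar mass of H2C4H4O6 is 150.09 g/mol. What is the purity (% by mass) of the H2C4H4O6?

n(NaOH) = 0.3985 x 0.02474 = 0.009859 mol.
n(H2C4H4O6) = 0.009859 / 2 = 0.004929 mol.
mass of H2C4H4O6 = 0.004929 x 150.09 = 0.7399 g.
% purity = 0.7399 / 2.7093 x 100 = 27.3%.

27.3%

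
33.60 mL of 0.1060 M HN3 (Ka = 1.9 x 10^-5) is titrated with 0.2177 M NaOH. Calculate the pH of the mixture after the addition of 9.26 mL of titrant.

Initial n(HN3) = 0.1060 x 0.03360 = 0.003562 mol.
n(NaOH) added = 0.2177 x 0.009260 = 0.002016 mol, converting that many moles of HN3 to N3-.
Remaining n(HN3) = 0.001546 mol; n(N3-) = 0.002016 mol.
By Henderson-Hasselbalch, pH = pKa + log([A^-]/[HA]) = 4.72 + log(0.002016/0.001546) = 4.72 + (+0.12) = 4.84.

4.84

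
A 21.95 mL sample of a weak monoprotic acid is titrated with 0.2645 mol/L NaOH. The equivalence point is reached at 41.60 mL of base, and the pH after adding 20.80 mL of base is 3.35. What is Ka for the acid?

20.80 mL is half of the equivalence volume, so this is the half-equivalence point where [HA] = [A^-].
At half-equivalence pH = pKa, so pKa = 3.35.
Ka = 10^(-3.35) = 4.5 x 10^-4.

4.5 x 10^-4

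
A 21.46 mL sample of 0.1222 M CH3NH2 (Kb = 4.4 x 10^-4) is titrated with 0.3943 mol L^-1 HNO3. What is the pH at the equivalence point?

n(CH3NH2) = 0.1222 x 0.02146 = 0.002622 mol; V(HNO3) at equivalence = 0.002622/0.3943 = 0.006651 L.
At equivalence the base is fully converted to CH3NH3+; total volume = 0.02811 L, so [CH3NH3+] = 0.002622/0.02811 = 0.09329 M.
Ka(CH3NH3+) = Kw/Kb = 1.0e-14 / 4.4 x 10^-4 = 2.27e-11.
[H^+] = sqrt(Ka x [CH3NH3+]) = sqrt(2.27e-11 x 0.09329) = 1.46e-6 M.
pH = -log(1.46e-6) = 5.84.

5.84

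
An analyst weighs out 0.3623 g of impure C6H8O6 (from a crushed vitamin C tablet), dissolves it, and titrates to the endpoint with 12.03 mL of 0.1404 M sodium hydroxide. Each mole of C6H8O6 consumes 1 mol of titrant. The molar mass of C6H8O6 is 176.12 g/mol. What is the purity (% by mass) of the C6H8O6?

82.1%

n(NaOH) = 0.1404 x 0.01203 = 0.001689 mol.
n(C6H8O6) = 0.001689 / 1 = 0.001689 mol.
mass of C6H8O6 = 0.001689 x 176.12 = 0.2975 g.
% purity = 0.2975 / 0.3623 x 100 = 82.1%.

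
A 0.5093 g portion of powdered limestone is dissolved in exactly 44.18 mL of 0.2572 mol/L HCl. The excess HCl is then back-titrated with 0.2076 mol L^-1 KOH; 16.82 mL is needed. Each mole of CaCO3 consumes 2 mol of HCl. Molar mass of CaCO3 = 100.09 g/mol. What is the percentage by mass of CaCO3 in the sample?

77.3%

Total n(HCl) added = 0.2572 x 0.04418 = 0.01136 mol.
n(KOH) used = 0.2076 x 0.01682 = 0.003492 mol, which equals the excess n(HCl).
So n(HCl) consumed by the sample = 0.01136 - 0.003492 = 0.007871 mol.
n(CaCO3) = 0.007871 / 2 = 0.003936 mol.
mass CaCO3 = 0.003936 x 100.09 = 0.3939 g, so %CaCO3 = 0.3939/0.5093 x 100 = 77.3%.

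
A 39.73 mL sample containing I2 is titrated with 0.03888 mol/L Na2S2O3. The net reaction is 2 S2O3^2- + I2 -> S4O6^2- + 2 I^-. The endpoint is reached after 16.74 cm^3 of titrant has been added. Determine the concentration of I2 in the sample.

n(Na2S2O3) = 0.03888 x 0.01674 = 0.0006509 mol.
From the balanced equation, 2 mol Na2S2O3 reacts with 1 mol I2, so n(I2) = 0.0006509 x 1/2 = 0.0003254 mol.
[I2] = 0.0003254 / 0.03973 L = 0.00819 M.

0.00819 M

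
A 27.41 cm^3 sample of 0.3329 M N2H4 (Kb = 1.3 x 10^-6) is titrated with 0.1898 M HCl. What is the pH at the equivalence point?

n(N2H4) = 0.3329 x 0.02741 = 0.009125 mol; V(HCl) at equivalence = 0.009125/0.1898 = 0.04808 L.
At equivalence the base is fully converted to N2H5+; total volume = 0.07549 L, so [N2H5+] = 0.009125/0.07549 = 0.1209 M.
Ka(N2H5+) = Kw/Kb = 1.0e-14 / 1.3 x 10^-6 = 7.69e-9.
[H^+] = sqrt(Ka x [N2H5+]) = sqrt(7.69e-9 x 0.1209) = 3.05e-5 M.
pH = -log(3.05e-5) = 4.52.

4.52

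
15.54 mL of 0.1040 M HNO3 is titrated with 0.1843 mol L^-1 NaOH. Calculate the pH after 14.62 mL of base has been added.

n(acid) = 0.1040 x 0.01554 = 0.001616 mol; n(NaOH) added = 0.1843 x 0.01462 = 0.002694 mol.
Base is in excess by 0.002694 - 0.001616 = 0.001078 mol in a total volume of 0.03016 L.
[OH^-] = 0.001078/0.03016 = 0.03575 M, so pOH = 1.45 and pH = 14.00 - 1.45 = 12.55.

12.55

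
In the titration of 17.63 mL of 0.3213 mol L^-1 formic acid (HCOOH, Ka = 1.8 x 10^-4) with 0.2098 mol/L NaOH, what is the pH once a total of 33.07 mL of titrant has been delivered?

n(acid) = 0.3213 x 0.01763 = 0.005665 mol; n(NaOH) added = 0.2098 x 0.03307 = 0.006938 mol.
Base is in excess by 0.006938 - 0.005665 = 0.001274 mol in a total volume of 0.05070 L.
[OH^-] = 0.001274/0.05070 = 0.02512 M, so pOH = 1.60 and pH = 14.00 - 1.60 = 12.40.

12.40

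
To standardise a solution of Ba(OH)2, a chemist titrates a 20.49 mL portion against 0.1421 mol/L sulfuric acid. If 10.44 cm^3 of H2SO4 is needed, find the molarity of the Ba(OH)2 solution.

0.0724 M

n(H2SO4) delivered = 0.1421 x 0.01044 = 0.001484 mol.
For a 1:1 reaction, n(Ba(OH)2) = 0.001484 mol.
[Ba(OH)2] = 0.001484 mol / 0.02049 L = 0.0724 M.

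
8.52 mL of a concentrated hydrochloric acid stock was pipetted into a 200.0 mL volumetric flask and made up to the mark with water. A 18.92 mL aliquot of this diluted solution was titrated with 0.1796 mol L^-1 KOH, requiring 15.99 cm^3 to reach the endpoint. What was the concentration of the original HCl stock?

n(KOH) = 0.1796 x 0.01599 = 0.002872 mol.
n(HCl) in the aliquot = 0.002872 mol.
[diluted HCl] = 0.002872 / 0.01892 = 0.1518 M.
Dilution factor = 200.0/8.520 = 23.47, so [stock] = 0.1518 x 23.47 = 3.56 M.

3.56 M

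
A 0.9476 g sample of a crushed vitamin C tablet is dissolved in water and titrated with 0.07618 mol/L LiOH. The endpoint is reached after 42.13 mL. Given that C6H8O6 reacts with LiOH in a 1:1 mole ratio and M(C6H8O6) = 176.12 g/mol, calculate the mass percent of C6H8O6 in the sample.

59.7%

n(LiOH) = 0.07618 x 0.04213 = 0.003209 mol.
n(C6H8O6) = 0.003209 / 1 = 0.003209 mol.
mass of C6H8O6 = 0.003209 x 176.12 = 0.5653 g.
% purity = 0.5653 / 0.9476 x 100 = 59.7%.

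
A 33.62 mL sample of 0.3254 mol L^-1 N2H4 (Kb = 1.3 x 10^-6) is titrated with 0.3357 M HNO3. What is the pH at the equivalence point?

4.45

n(N2H4) = 0.3254 x 0.03362 = 0.01094 mol; V(HNO3) at equivalence = 0.01094/0.3357 = 0.03259 L.
At equivalence the base is fully converted to N2H5+; total volume = 0.06621 L, so [N2H5+] = 0.01094/0.06621 = 0.1652 M.
Ka(N2H5+) = Kw/Kb = 1.0e-14 / 1.3 x 10^-6 = 7.69e-9.
[H^+] = sqrt(Ka x [N2H5+]) = sqrt(7.69e-9 x 0.1652) = 3.57e-5 M.
pH = -log(3.57e-5) = 4.45.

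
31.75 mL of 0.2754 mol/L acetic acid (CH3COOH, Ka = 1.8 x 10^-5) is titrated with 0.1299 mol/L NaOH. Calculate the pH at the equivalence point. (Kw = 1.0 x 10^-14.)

8.85

n(CH3COOH) = 0.2754 x 0.03175 = 0.008744 mol; V(NaOH) at equivalence = 0.008744/0.1299 = 0.06731 L.
At equivalence all the acid is converted to CH3COO-; total volume = 0.03175 + 0.06731 = 0.09906 L, so [CH3COO-] = 0.008744/0.09906 = 0.08827 M.
Kb = Kw/Ka = 1.0e-14 / 1.8 x 10^-5 = 5.56e-10.
[OH^-] = sqrt(Kb x [CH3COO-]) = sqrt(5.56e-10 x 0.08827) = 7.00e-6 M.
pOH = 5.15, so pH = 14.00 - 5.15 = 8.85.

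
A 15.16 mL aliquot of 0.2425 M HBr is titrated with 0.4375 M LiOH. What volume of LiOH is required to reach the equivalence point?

8.40 mL

n(HBr) = 0.2425 mol/L x 0.01516 L = 0.003676 mol.
At equivalence n(LiOH) = n(HBr) = 0.003676 mol.
V(LiOH) = 0.003676 / 0.4375 = 0.008403 L = 8.40 mL.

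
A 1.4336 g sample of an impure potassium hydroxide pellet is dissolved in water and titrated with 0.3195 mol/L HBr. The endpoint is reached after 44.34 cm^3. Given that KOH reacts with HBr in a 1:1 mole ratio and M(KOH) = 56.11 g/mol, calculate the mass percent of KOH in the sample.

n(HBr) = 0.3195 x 0.04434 = 0.01417 mol.
n(KOH) = 0.01417 / 1 = 0.01417 mol.
mass of KOH = 0.01417 x 56.11 = 0.7949 g.
% purity = 0.7949 / 1.4336 x 100 = 55.4%.

55.4%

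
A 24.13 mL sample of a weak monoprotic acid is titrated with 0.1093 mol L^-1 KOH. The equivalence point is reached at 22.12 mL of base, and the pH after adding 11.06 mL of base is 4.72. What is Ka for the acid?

11.06 mL is half of the equivalence volume, so this is the half-equivalence point where [HA] = [A^-].
At half-equivalence pH = pKa, so pKa = 4.72.
Ka = 10^(-4.72) = 1.9 x 10^-5.

1.9 x 10^-5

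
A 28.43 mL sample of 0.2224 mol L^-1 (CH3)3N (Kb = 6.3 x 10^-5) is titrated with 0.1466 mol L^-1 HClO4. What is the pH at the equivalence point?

n((CH3)3N) = 0.2224 x 0.02843 = 0.006323 mol; V(HClO4) at equivalence = 0.006323/0.1466 = 0.04313 L.
At equivalence the base is fully converted to (CH3)3NH+; total volume = 0.07156 L, so [(CH3)3NH+] = 0.006323/0.07156 = 0.08836 M.
Ka((CH3)3NH+) = Kw/Kb = 1.0e-14 / 6.3 x 10^-5 = 1.59e-10.
[H^+] = sqrt(Ka x [(CH3)3NH+]) = sqrt(1.59e-10 x 0.08836) = 3.74e-6 M.
pH = -log(3.74e-6) = 5.43.

5.43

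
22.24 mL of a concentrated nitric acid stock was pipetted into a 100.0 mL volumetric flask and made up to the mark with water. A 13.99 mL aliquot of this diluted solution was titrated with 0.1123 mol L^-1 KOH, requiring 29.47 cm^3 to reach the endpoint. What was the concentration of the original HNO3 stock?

n(KOH) = 0.1123 x 0.02947 = 0.003309 mol.
n(HNO3) in the aliquot = 0.003309 mol.
[diluted HNO3] = 0.003309 / 0.01399 = 0.2366 M.
Dilution factor = 100.0/22.24 = 4.496, so [stock] = 0.2366 x 4.496 = 1.06 M.

1.06 M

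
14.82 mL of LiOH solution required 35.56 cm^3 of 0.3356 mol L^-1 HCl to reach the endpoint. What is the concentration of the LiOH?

n(HCl) delivered = 0.3356 x 0.03556 = 0.01193 mol.
For a 1:1 reaction, n(LiOH) = 0.01193 mol.
[LiOH] = 0.01193 mol / 0.01482 L = 0.805 M.

0.805 M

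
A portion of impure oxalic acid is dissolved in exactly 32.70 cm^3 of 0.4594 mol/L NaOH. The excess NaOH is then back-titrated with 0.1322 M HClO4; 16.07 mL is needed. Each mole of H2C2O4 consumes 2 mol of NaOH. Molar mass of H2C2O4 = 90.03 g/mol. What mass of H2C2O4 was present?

Total n(NaOH) added = 0.4594 x 0.03270 = 0.01502 mol.
n(HClO4) used = 0.1322 x 0.01607 = 0.002124 mol, which equals the excess n(NaOH).
So n(NaOH) consumed by the sample = 0.01502 - 0.002124 = 0.01290 mol.
n(H2C2O4) = 0.01290 / 2 = 0.006449 mol.
mass = 0.006449 mol x 90.03 g/mol = 0.581 g.

0.581 g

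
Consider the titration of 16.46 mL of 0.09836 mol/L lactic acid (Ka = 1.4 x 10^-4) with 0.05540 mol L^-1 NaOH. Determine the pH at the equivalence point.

8.20

n(HC3H5O3) = 0.09836 x 0.01646 = 0.001619 mol; V(NaOH) at equivalence = 0.001619/0.05540 = 0.02922 L.
At equivalence all the acid is converted to C3H5O3-; total volume = 0.01646 + 0.02922 = 0.04568 L, so [C3H5O3-] = 0.001619/0.04568 = 0.03544 M.
Kb = Kw/Ka = 1.0e-14 / 1.4 x 10^-4 = 7.14e-11.
[OH^-] = sqrt(Kb x [C3H5O3-]) = sqrt(7.14e-11 x 0.03544) = 1.59e-6 M.
pOH = 5.80, so pH = 14.00 - 5.80 = 8.20.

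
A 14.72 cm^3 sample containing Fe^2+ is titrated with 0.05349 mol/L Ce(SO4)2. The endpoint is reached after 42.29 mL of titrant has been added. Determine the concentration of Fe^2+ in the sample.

0.154 M

n(Ce(SO4)2) = 0.05349 x 0.04229 = 0.002262 mol.
From the balanced equation, 1 mol Ce(SO4)2 reacts with 1 mol Fe^2+, so n(Fe^2+) = 0.002262 x 1/1 = 0.002262 mol.
[Fe^2+] = 0.002262 / 0.01472 L = 0.154 M.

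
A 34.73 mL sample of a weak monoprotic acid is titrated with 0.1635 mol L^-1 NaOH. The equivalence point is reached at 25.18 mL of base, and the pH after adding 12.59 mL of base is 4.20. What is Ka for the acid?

12.59 mL is half of the equivalence volume, so this is the half-equivalence point where [HA] = [A^-].
At half-equivalence pH = pKa, so pKa = 4.20.
Ka = 10^(-4.20) = 6.3 x 10^-5.

6.3 x 10^-5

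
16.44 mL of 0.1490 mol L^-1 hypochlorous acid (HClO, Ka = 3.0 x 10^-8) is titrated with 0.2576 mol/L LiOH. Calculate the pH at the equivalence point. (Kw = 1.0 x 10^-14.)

10.25

n(HClO) = 0.1490 x 0.01644 = 0.002450 mol; V(LiOH) at equivalence = 0.002450/0.2576 = 0.009509 L.
At equivalence all the acid is converted to ClO-; total volume = 0.01644 + 0.009509 = 0.02595 L, so [ClO-] = 0.002450/0.02595 = 0.09440 M.
Kb = Kw/Ka = 1.0e-14 / 3.0 x 10^-8 = 3.33e-7.
[OH^-] = sqrt(Kb x [ClO-]) = sqrt(3.33e-7 x 0.09440) = 0.000177 M.
pOH = 3.75, so pH = 14.00 - 3.75 = 10.25.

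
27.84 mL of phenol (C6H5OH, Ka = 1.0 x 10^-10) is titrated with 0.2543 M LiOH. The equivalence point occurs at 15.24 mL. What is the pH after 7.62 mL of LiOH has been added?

7.62 mL is exactly half the equivalence volume (15.24/2), i.e. the half-equivalence point.
There, n(HA) = n(A^-), so pH = pKa = -log(1.0 x 10^-10) = 10.00.

10.00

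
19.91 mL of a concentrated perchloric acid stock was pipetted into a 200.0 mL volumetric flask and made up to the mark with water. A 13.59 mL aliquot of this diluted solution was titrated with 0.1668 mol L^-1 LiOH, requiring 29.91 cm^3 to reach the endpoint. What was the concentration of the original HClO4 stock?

3.69 M

n(LiOH) = 0.1668 x 0.02991 = 0.004989 mol.
n(HClO4) in the aliquot = 0.004989 mol.
[diluted HClO4] = 0.004989 / 0.01359 = 0.3671 M.
Dilution factor = 200.0/19.91 = 10.05, so [stock] = 0.3671 x 10.05 = 3.69 M.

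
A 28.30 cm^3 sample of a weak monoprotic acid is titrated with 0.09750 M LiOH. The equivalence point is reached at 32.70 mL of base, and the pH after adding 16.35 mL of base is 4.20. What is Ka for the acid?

16.35 mL is half of the equivalence volume, so this is the half-equivalence point where [HA] = [A^-].
At half-equivalence pH = pKa, so pKa = 4.20.
Ka = 10^(-4.20) = 6.3 x 10^-5.

6.3 x 10^-5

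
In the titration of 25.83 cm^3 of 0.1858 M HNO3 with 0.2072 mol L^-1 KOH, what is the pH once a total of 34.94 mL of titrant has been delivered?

n(acid) = 0.1858 x 0.02583 = 0.004799 mol; n(KOH) added = 0.2072 x 0.03494 = 0.007240 mol.
Base is in excess by 0.007240 - 0.004799 = 0.002440 mol in a total volume of 0.06077 L.
[OH^-] = 0.002440/0.06077 = 0.04016 M, so pOH = 1.40 and pH = 14.00 - 1.40 = 12.60.

12.60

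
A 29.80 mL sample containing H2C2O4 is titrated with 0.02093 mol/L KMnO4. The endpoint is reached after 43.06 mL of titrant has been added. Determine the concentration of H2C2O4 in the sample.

n(KMnO4) = 0.02093 x 0.04306 = 0.0009012 mol.
From the balanced equation, 2 mol KMnO4 reacts with 5 mol H2C2O4, so n(H2C2O4) = 0.0009012 x 5/2 = 0.002253 mol.
[H2C2O4] = 0.002253 / 0.02980 L = 0.0756 M.

0.0756 M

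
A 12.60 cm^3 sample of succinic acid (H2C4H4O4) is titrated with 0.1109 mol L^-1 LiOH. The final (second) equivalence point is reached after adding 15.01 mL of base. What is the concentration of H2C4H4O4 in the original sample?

n(LiOH) = 0.1109 x 0.01501 = 0.001665 mol.
At the final (second) equivalence point, 2 mol OH^- react per mol H2C4H4O4, so n(H2C4H4O4) = 0.001665 / 2 = 0.0008323 mol.
[H2C4H4O4] = 0.0008323 / 0.01260 L = 0.0661 M.

0.0661 M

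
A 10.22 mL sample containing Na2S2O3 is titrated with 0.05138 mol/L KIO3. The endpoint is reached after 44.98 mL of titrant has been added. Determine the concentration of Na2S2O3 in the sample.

n(KIO3) = 0.05138 x 0.04498 = 0.002311 mol.
From the balanced equation, 1 mol KIO3 reacts with 6 mol Na2S2O3, so n(Na2S2O3) = 0.002311 x 6/1 = 0.01387 mol.
[Na2S2O3] = 0.01387 / 0.01022 L = 1.36 M.

1.36 M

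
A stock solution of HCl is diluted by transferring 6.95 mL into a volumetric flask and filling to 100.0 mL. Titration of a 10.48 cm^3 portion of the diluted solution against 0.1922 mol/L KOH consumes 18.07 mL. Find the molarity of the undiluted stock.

n(KOH) = 0.1922 x 0.01807 = 0.003473 mol.
n(HCl) in the aliquot = 0.003473 mol.
[diluted HCl] = 0.003473 / 0.01048 = 0.3314 M.
Dilution factor = 100.0/6.950 = 14.39, so [stock] = 0.3314 x 14.39 = 4.77 M.

4.77 M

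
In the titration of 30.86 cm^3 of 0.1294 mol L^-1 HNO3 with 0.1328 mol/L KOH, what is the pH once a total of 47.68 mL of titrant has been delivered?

12.47

n(acid) = 0.1294 x 0.03086 = 0.003993 mol; n(KOH) added = 0.1328 x 0.04768 = 0.006332 mol.
Base is in excess by 0.006332 - 0.003993 = 0.002339 mol in a total volume of 0.07854 L.
[OH^-] = 0.002339/0.07854 = 0.02978 M, so pOH = 1.53 and pH = 14.00 - 1.53 = 12.47.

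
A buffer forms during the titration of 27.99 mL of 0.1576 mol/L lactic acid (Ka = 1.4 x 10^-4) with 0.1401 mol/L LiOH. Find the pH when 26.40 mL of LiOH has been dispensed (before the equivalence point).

Initial n(HC3H5O3) = 0.1576 x 0.02799 = 0.004411 mol.
n(LiOH) added = 0.1401 x 0.02640 = 0.003699 mol, converting that many moles of HC3H5O3 to C3H5O3-.
Remaining n(HC3H5O3) = 0.0007126 mol; n(C3H5O3-) = 0.003699 mol.
By Henderson-Hasselbalch, pH = pKa + log([A^-]/[HA]) = 3.85 + log(0.003699/0.0007126) = 3.85 + (+0.72) = 4.57.

4.57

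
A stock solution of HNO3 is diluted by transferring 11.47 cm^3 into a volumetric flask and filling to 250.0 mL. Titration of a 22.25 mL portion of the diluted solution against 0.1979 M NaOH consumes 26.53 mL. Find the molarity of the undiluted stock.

n(NaOH) = 0.1979 x 0.02653 = 0.005250 mol.
n(HNO3) in the aliquot = 0.005250 mol.
[diluted HNO3] = 0.005250 / 0.02225 = 0.2360 M.
Dilution factor = 250.0/11.47 = 21.80, so [stock] = 0.2360 x 21.80 = 5.14 M.

5.14 M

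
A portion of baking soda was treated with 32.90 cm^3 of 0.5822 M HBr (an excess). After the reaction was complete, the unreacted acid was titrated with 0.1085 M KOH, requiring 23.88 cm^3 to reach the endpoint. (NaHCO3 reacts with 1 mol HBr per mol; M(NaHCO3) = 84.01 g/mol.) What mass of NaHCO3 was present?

Total n(HBr) added = 0.5822 x 0.03290 = 0.01915 mol.
n(KOH) used = 0.1085 x 0.02388 = 0.002591 mol, which equals the excess n(HBr).
So n(HBr) consumed by the sample = 0.01915 - 0.002591 = 0.01656 mol.
n(NaHCO3) = 0.01656 / 1 = 0.01656 mol.
mass = 0.01656 mol x 84.01 g/mol = 1.39 g.

1.39 g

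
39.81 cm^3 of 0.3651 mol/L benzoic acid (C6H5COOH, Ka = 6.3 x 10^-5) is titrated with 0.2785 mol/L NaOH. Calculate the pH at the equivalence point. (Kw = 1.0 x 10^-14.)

8.70

n(C6H5COOH) = 0.3651 x 0.03981 = 0.01453 mol; V(NaOH) at equivalence = 0.01453/0.2785 = 0.05219 L.
At equivalence all the acid is converted to C6H5COO-; total volume = 0.03981 + 0.05219 = 0.09200 L, so [C6H5COO-] = 0.01453/0.09200 = 0.1580 M.
Kb = Kw/Ka = 1.0e-14 / 6.3 x 10^-5 = 1.59e-10.
[OH^-] = sqrt(Kb x [C6H5COO-]) = sqrt(1.59e-10 x 0.1580) = 5.01e-6 M.
pOH = 5.30, so pH = 14.00 - 5.30 = 8.70.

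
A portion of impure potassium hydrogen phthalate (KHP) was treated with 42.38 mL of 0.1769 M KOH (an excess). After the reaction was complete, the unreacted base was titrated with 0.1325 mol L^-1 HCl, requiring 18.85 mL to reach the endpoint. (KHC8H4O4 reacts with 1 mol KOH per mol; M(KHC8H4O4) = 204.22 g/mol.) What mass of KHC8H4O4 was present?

Total n(KOH) added = 0.1769 x 0.04238 = 0.007497 mol.
n(HCl) used = 0.1325 x 0.01885 = 0.002498 mol, which equals the excess n(KOH).
So n(KOH) consumed by the sample = 0.007497 - 0.002498 = 0.004999 mol.
n(KHC8H4O4) = 0.004999 / 1 = 0.004999 mol.
mass = 0.004999 mol x 204.22 g/mol = 1.02 g.

1.02 g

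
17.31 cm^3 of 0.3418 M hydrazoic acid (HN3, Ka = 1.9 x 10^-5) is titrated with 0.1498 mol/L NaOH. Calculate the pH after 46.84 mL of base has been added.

n(acid) = 0.3418 x 0.01731 = 0.005917 mol; n(NaOH) added = 0.1498 x 0.04684 = 0.007017 mol.
Base is in excess by 0.007017 - 0.005917 = 0.001100 mol in a total volume of 0.06415 L.
[OH^-] = 0.001100/0.06415 = 0.01715 M, so pOH = 1.77 and pH = 14.00 - 1.77 = 12.23.

12.23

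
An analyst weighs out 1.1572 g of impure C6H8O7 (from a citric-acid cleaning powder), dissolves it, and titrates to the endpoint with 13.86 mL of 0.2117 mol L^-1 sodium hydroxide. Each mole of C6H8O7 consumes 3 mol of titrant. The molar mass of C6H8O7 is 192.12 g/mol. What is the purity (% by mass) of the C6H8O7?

n(NaOH) = 0.2117 x 0.01386 = 0.002934 mol.
n(C6H8O7) = 0.002934 / 3 = 0.0009781 mol.
mass of C6H8O7 = 0.0009781 x 192.12 = 0.1879 g.
% purity = 0.1879 / 1.1572 x 100 = 16.2%.

16.2%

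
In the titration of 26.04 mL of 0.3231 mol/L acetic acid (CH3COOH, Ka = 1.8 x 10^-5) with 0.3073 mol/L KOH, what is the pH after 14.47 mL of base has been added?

4.79

Initial n(CH3COOH) = 0.3231 x 0.02604 = 0.008414 mol.
n(KOH) added = 0.3073 x 0.01447 = 0.004447 mol, converting that many moles of CH3COOH to CH3COO-.
Remaining n(CH3COOH) = 0.003967 mol; n(CH3COO-) = 0.004447 mol.
By Henderson-Hasselbalch, pH = pKa + log([A^-]/[HA]) = 4.74 + log(0.004447/0.003967) = 4.74 + (+0.05) = 4.79.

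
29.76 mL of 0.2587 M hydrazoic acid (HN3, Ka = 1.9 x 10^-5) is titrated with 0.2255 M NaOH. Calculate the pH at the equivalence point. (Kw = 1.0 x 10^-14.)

n(HN3) = 0.2587 x 0.02976 = 0.007699 mol; V(NaOH) at equivalence = 0.007699/0.2255 = 0.03414 L.
At equivalence all the acid is converted to N3-; total volume = 0.02976 + 0.03414 = 0.06390 L, so [N3-] = 0.007699/0.06390 = 0.1205 M.
Kb = Kw/Ka = 1.0e-14 / 1.9 x 10^-5 = 5.26e-10.
[OH^-] = sqrt(Kb x [N3-]) = sqrt(5.26e-10 x 0.1205) = 7.96e-6 M.
pOH = 5.10, so pH = 14.00 - 5.10 = 8.90.

8.90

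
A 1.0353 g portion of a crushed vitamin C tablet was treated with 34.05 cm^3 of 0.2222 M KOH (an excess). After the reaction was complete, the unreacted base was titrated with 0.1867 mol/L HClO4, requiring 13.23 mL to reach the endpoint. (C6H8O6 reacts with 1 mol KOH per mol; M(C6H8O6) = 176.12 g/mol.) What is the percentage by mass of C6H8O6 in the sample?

86.7%

Total n(KOH) added = 0.2222 x 0.03405 = 0.007566 mol.
n(HClO4) used = 0.1867 x 0.01323 = 0.002470 mol, which equals the excess n(KOH).
So n(KOH) consumed by the sample = 0.007566 - 0.002470 = 0.005096 mol.
n(C6H8O6) = 0.005096 / 1 = 0.005096 mol.
mass C6H8O6 = 0.005096 x 176.12 = 0.8975 g, so %C6H8O6 = 0.8975/1.0353 x 100 = 86.7%.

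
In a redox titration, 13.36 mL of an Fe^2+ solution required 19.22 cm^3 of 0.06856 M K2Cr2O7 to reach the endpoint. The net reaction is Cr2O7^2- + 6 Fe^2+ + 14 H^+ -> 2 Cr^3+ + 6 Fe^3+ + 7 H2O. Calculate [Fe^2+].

0.592 M

n(K2Cr2O7) = 0.06856 x 0.01922 = 0.001318 mol.
From the balanced equation, 1 mol K2Cr2O7 reacts with 6 mol Fe^2+, so n(Fe^2+) = 0.001318 x 6/1 = 0.007906 mol.
[Fe^2+] = 0.007906 / 0.01336 L = 0.592 M.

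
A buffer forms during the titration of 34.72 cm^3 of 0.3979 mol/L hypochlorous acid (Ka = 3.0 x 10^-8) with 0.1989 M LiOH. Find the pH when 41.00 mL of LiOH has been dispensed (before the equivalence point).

Initial n(HClO) = 0.3979 x 0.03472 = 0.01382 mol.
n(LiOH) added = 0.1989 x 0.04100 = 0.008155 mol, converting that many moles of HClO to ClO-.
Remaining n(HClO) = 0.005660 mol; n(ClO-) = 0.008155 mol.
By Henderson-Hasselbalch, pH = pKa + log([A^-]/[HA]) = 7.52 + log(0.008155/0.005660) = 7.52 + (+0.16) = 7.68.

7.68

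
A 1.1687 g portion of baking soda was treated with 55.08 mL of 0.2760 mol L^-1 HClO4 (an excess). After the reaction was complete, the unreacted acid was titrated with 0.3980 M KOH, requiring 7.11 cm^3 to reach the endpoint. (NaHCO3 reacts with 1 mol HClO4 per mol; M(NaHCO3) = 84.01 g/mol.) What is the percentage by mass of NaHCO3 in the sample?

Total n(HClO4) added = 0.2760 x 0.05508 = 0.01520 mol.
n(KOH) used = 0.3980 x 0.007110 = 0.002830 mol, which equals the excess n(HClO4).
So n(HClO4) consumed by the sample = 0.01520 - 0.002830 = 0.01237 mol.
n(NaHCO3) = 0.01237 / 1 = 0.01237 mol.
mass NaHCO3 = 0.01237 x 84.01 = 1.039 g, so %NaHCO3 = 1.039/1.1687 x 100 = 88.9%.

88.9%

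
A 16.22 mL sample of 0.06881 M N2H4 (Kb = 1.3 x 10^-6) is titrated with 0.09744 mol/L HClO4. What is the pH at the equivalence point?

n(N2H4) = 0.06881 x 0.01622 = 0.001116 mol; V(HClO4) at equivalence = 0.001116/0.09744 = 0.01145 L.
At equivalence the base is fully converted to N2H5+; total volume = 0.02767 L, so [N2H5+] = 0.001116/0.02767 = 0.04033 M.
Ka(N2H5+) = Kw/Kb = 1.0e-14 / 1.3 x 10^-6 = 7.69e-9.
[H^+] = sqrt(Ka x [N2H5+]) = sqrt(7.69e-9 x 0.04033) = 1.76e-5 M.
pH = -log(1.76e-5) = 4.75.

4.75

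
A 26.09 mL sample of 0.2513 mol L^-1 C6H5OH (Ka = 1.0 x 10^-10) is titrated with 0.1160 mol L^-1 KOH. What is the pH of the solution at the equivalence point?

n(C6H5OH) = 0.2513 x 0.02609 = 0.006556 mol; V(KOH) at equivalence = 0.006556/0.1160 = 0.05652 L.
At equivalence all the acid is converted to C6H5O-; total volume = 0.02609 + 0.05652 = 0.08261 L, so [C6H5O-] = 0.006556/0.08261 = 0.07937 M.
Kb = Kw/Ka = 1.0e-14 / 1.0 x 10^-10 = 0.000100.
[OH^-] = sqrt(Kb x [C6H5O-]) = sqrt(0.000100 x 0.07937) = 0.00282 M.
pOH = 2.55, so pH = 14.00 - 2.55 = 11.45.

11.45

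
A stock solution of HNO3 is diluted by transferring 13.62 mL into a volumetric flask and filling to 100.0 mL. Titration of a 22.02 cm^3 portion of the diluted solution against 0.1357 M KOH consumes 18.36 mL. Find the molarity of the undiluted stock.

n(KOH) = 0.1357 x 0.01836 = 0.002491 mol.
n(HNO3) in the aliquot = 0.002491 mol.
[diluted HNO3] = 0.002491 / 0.02202 = 0.1131 M.
Dilution factor = 100.0/13.62 = 7.342, so [stock] = 0.1131 x 7.342 = 0.831 M.

0.831 M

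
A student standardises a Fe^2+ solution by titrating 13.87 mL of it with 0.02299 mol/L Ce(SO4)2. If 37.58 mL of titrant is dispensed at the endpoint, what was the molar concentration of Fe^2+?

n(Ce(SO4)2) = 0.02299 x 0.03758 = 0.0008640 mol.
From the balanced equation, 1 mol Ce(SO4)2 reacts with 1 mol Fe^2+, so n(Fe^2+) = 0.0008640 x 1/1 = 0.0008640 mol.
[Fe^2+] = 0.0008640 / 0.01387 L = 0.0623 M.

0.0623 M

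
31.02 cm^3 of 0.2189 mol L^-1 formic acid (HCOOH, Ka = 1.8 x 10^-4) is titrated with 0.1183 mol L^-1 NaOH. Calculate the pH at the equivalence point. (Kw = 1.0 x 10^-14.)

n(HCOOH) = 0.2189 x 0.03102 = 0.006790 mol; V(NaOH) at equivalence = 0.006790/0.1183 = 0.05740 L.
At equivalence all the acid is converted to HCOO-; total volume = 0.03102 + 0.05740 = 0.08842 L, so [HCOO-] = 0.006790/0.08842 = 0.07680 M.
Kb = Kw/Ka = 1.0e-14 / 1.8 x 10^-4 = 5.56e-11.
[OH^-] = sqrt(Kb x [HCOO-]) = sqrt(5.56e-11 x 0.07680) = 2.07e-6 M.
pOH = 5.68, so pH = 14.00 - 5.68 = 8.32.

8.32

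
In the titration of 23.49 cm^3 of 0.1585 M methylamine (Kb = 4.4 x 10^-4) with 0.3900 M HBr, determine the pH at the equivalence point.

5.80

n(CH3NH2) = 0.1585 x 0.02349 = 0.003723 mol; V(HBr) at equivalence = 0.003723/0.3900 = 0.009547 L.
At equivalence the base is fully converted to CH3NH3+; total volume = 0.03304 L, so [CH3NH3+] = 0.003723/0.03304 = 0.1127 M.
Ka(CH3NH3+) = Kw/Kb = 1.0e-14 / 4.4 x 10^-4 = 2.27e-11.
[H^+] = sqrt(Ka x [CH3NH3+]) = sqrt(2.27e-11 x 0.1127) = 1.60e-6 M.
pH = -log(1.60e-6) = 5.80.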